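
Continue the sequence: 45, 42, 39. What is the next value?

Differences: 42 - 45 = -3
This is an arithmetic sequence with common difference d = -3.
Next term = 39 + -3 = 36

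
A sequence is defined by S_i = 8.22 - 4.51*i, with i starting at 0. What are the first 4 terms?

This is an arithmetic sequence.
i=0: S_0 = 8.22 + -4.51*0 = 8.22
i=1: S_1 = 8.22 + -4.51*1 = 3.71
i=2: S_2 = 8.22 + -4.51*2 = -0.8
i=3: S_3 = 8.22 + -4.51*3 = -5.31
The first 4 terms are: [8.22, 3.71, -0.8, -5.31]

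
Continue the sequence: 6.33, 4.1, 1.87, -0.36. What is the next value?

Differences: 4.1 - 6.33 = -2.23
This is an arithmetic sequence with common difference d = -2.23.
Next term = -0.36 + -2.23 = -2.59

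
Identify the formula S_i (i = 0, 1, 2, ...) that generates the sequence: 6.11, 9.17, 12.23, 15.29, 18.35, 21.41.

Check differences: 9.17 - 6.11 = 3.06
12.23 - 9.17 = 3.06
Common difference d = 3.06.
First term a = 6.11.
Formula: S_i = 6.11 + 3.06*i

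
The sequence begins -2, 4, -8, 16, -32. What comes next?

Ratios: 4 / -2 = -2.0
This is a geometric sequence with common ratio r = -2.
Next term = -32 * -2 = 64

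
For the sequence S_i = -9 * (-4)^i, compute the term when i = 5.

S_5 = -9 * (-4)^5 = -9 * -1024 = 9216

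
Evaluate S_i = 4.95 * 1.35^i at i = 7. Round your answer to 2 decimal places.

S_7 = 4.95 * 1.35^7 ≈ 4.95 * 8.1722 ≈ 40.45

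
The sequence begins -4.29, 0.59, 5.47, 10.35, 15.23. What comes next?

Differences: 0.59 - -4.29 = 4.88
This is an arithmetic sequence with common difference d = 4.88.
Next term = 15.23 + 4.88 = 20.11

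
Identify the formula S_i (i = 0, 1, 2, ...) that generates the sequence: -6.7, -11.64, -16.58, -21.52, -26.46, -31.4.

Check differences: -11.64 - -6.7 = -4.94
-16.58 - -11.64 = -4.94
Common difference d = -4.94.
First term a = -6.7.
Formula: S_i = -6.70 - 4.94*i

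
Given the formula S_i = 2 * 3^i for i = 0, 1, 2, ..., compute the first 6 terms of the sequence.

This is a geometric sequence.
i=0: S_0 = 2 * 3^0 = 2
i=1: S_1 = 2 * 3^1 = 6
i=2: S_2 = 2 * 3^2 = 18
i=3: S_3 = 2 * 3^3 = 54
i=4: S_4 = 2 * 3^4 = 162
i=5: S_5 = 2 * 3^5 = 486
The first 6 terms are: [2, 6, 18, 54, 162, 486]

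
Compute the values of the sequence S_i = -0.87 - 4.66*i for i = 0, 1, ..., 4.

This is an arithmetic sequence.
i=0: S_0 = -0.87 + -4.66*0 = -0.87
i=1: S_1 = -0.87 + -4.66*1 = -5.53
i=2: S_2 = -0.87 + -4.66*2 = -10.19
i=3: S_3 = -0.87 + -4.66*3 = -14.85
i=4: S_4 = -0.87 + -4.66*4 = -19.51
The first 5 terms are: [-0.87, -5.53, -10.19, -14.85, -19.51]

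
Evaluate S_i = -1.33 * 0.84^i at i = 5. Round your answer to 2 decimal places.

S_5 = -1.33 * 0.84^5 ≈ -1.33 * 0.4182 ≈ -0.56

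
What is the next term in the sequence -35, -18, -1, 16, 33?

Differences: -18 - -35 = 17
This is an arithmetic sequence with common difference d = 17.
Next term = 33 + 17 = 50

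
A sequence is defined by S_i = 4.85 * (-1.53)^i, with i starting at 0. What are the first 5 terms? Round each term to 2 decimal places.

This is a geometric sequence.
i=0: S_0 = 4.85 * (-1.53)^0 = 4.85
i=1: S_1 = 4.85 * (-1.53)^1 ≈ -7.42
i=2: S_2 = 4.85 * (-1.53)^2 ≈ 11.35
i=3: S_3 = 4.85 * (-1.53)^3 ≈ -17.37
i=4: S_4 = 4.85 * (-1.53)^4 ≈ 26.58
The first 5 terms are: [4.85, -7.42, 11.35, -17.37, 26.58]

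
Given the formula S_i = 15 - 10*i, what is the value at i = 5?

S_5 = 15 + -10*5 = 15 + -50 = -35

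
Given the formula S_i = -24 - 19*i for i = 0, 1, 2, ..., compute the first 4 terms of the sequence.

This is an arithmetic sequence.
i=0: S_0 = -24 + -19*0 = -24
i=1: S_1 = -24 + -19*1 = -43
i=2: S_2 = -24 + -19*2 = -62
i=3: S_3 = -24 + -19*3 = -81
The first 4 terms are: [-24, -43, -62, -81]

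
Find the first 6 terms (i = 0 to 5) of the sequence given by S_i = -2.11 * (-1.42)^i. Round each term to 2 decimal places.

This is a geometric sequence.
i=0: S_0 = -2.11 * (-1.42)^0 = -2.11
i=1: S_1 = -2.11 * (-1.42)^1 ≈ 3.0
i=2: S_2 = -2.11 * (-1.42)^2 ≈ -4.25
i=3: S_3 = -2.11 * (-1.42)^3 ≈ 6.04
i=4: S_4 = -2.11 * (-1.42)^4 ≈ -8.58
i=5: S_5 = -2.11 * (-1.42)^5 ≈ 12.18
The first 6 terms are: [-2.11, 3.0, -4.25, 6.04, -8.58, 12.18]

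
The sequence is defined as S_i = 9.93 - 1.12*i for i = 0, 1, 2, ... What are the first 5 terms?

This is an arithmetic sequence.
i=0: S_0 = 9.93 + -1.12*0 = 9.93
i=1: S_1 = 9.93 + -1.12*1 = 8.81
i=2: S_2 = 9.93 + -1.12*2 = 7.69
i=3: S_3 = 9.93 + -1.12*3 = 6.57
i=4: S_4 = 9.93 + -1.12*4 = 5.45
The first 5 terms are: [9.93, 8.81, 7.69, 6.57, 5.45]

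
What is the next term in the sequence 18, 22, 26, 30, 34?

Differences: 22 - 18 = 4
This is an arithmetic sequence with common difference d = 4.
Next term = 34 + 4 = 38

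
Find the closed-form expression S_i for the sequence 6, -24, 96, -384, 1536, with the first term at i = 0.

Check ratios: -24 / 6 = -4.0
Common ratio r = -4.
First term a = 6.
Formula: S_i = 6 * (-4)^i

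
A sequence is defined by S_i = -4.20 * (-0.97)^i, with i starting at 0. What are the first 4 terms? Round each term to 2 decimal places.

This is a geometric sequence.
i=0: S_0 = -4.2 * (-0.97)^0 = -4.2
i=1: S_1 = -4.2 * (-0.97)^1 ≈ 4.07
i=2: S_2 = -4.2 * (-0.97)^2 ≈ -3.95
i=3: S_3 = -4.2 * (-0.97)^3 ≈ 3.83
The first 4 terms are: [-4.2, 4.07, -3.95, 3.83]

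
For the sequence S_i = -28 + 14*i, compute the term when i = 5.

S_5 = -28 + 14*5 = -28 + 70 = 42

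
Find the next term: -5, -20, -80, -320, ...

Ratios: -20 / -5 = 4.0
This is a geometric sequence with common ratio r = 4.
Next term = -320 * 4 = -1280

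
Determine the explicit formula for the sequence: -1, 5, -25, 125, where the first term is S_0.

Check ratios: 5 / -1 = -5.0
Common ratio r = -5.
First term a = -1.
Formula: S_i = -1 * (-5)^i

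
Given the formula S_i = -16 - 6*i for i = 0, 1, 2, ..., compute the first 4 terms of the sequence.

This is an arithmetic sequence.
i=0: S_0 = -16 + -6*0 = -16
i=1: S_1 = -16 + -6*1 = -22
i=2: S_2 = -16 + -6*2 = -28
i=3: S_3 = -16 + -6*3 = -34
The first 4 terms are: [-16, -22, -28, -34]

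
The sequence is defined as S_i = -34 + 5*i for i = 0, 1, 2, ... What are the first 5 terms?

This is an arithmetic sequence.
i=0: S_0 = -34 + 5*0 = -34
i=1: S_1 = -34 + 5*1 = -29
i=2: S_2 = -34 + 5*2 = -24
i=3: S_3 = -34 + 5*3 = -19
i=4: S_4 = -34 + 5*4 = -14
The first 5 terms are: [-34, -29, -24, -19, -14]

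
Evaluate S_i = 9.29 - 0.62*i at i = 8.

S_8 = 9.29 + -0.62*8 = 9.29 + -4.96 = 4.33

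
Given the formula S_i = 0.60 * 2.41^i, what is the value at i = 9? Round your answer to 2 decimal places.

S_9 = 0.6 * 2.41^9 ≈ 0.6 * 2742.5426 ≈ 1645.53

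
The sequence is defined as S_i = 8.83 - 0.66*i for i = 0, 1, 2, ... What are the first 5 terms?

This is an arithmetic sequence.
i=0: S_0 = 8.83 + -0.66*0 = 8.83
i=1: S_1 = 8.83 + -0.66*1 = 8.17
i=2: S_2 = 8.83 + -0.66*2 = 7.51
i=3: S_3 = 8.83 + -0.66*3 = 6.85
i=4: S_4 = 8.83 + -0.66*4 = 6.19
The first 5 terms are: [8.83, 8.17, 7.51, 6.85, 6.19]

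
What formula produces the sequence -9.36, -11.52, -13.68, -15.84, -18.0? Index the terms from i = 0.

Check differences: -11.52 - -9.36 = -2.16
-13.68 - -11.52 = -2.16
Common difference d = -2.16.
First term a = -9.36.
Formula: S_i = -9.36 - 2.16*i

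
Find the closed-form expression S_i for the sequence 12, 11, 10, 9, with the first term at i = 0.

Check differences: 11 - 12 = -1
10 - 11 = -1
Common difference d = -1.
First term a = 12.
Formula: S_i = 12 - 1*i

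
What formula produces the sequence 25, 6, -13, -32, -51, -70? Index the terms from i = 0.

Check differences: 6 - 25 = -19
-13 - 6 = -19
Common difference d = -19.
First term a = 25.
Formula: S_i = 25 - 19*i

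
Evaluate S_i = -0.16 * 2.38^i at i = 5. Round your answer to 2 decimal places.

S_5 = -0.16 * 2.38^5 ≈ -0.16 * 76.3633 ≈ -12.22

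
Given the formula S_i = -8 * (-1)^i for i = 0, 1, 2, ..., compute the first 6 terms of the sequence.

This is a geometric sequence.
i=0: S_0 = -8 * (-1)^0 = -8
i=1: S_1 = -8 * (-1)^1 = 8
i=2: S_2 = -8 * (-1)^2 = -8
i=3: S_3 = -8 * (-1)^3 = 8
i=4: S_4 = -8 * (-1)^4 = -8
i=5: S_5 = -8 * (-1)^5 = 8
The first 6 terms are: [-8, 8, -8, 8, -8, 8]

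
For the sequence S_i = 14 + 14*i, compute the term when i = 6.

S_6 = 14 + 14*6 = 14 + 84 = 98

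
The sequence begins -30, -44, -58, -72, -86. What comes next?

Differences: -44 - -30 = -14
This is an arithmetic sequence with common difference d = -14.
Next term = -86 + -14 = -100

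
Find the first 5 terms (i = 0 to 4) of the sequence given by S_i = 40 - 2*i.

This is an arithmetic sequence.
i=0: S_0 = 40 + -2*0 = 40
i=1: S_1 = 40 + -2*1 = 38
i=2: S_2 = 40 + -2*2 = 36
i=3: S_3 = 40 + -2*3 = 34
i=4: S_4 = 40 + -2*4 = 32
The first 5 terms are: [40, 38, 36, 34, 32]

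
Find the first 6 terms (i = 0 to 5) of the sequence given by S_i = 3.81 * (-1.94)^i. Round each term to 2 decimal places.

This is a geometric sequence.
i=0: S_0 = 3.81 * (-1.94)^0 = 3.81
i=1: S_1 = 3.81 * (-1.94)^1 ≈ -7.39
i=2: S_2 = 3.81 * (-1.94)^2 ≈ 14.34
i=3: S_3 = 3.81 * (-1.94)^3 ≈ -27.82
i=4: S_4 = 3.81 * (-1.94)^4 ≈ 53.97
i=5: S_5 = 3.81 * (-1.94)^5 ≈ -104.7
The first 6 terms are: [3.81, -7.39, 14.34, -27.82, 53.97, -104.7]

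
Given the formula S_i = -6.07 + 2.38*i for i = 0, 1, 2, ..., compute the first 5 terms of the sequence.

This is an arithmetic sequence.
i=0: S_0 = -6.07 + 2.38*0 = -6.07
i=1: S_1 = -6.07 + 2.38*1 = -3.69
i=2: S_2 = -6.07 + 2.38*2 = -1.31
i=3: S_3 = -6.07 + 2.38*3 = 1.07
i=4: S_4 = -6.07 + 2.38*4 = 3.45
The first 5 terms are: [-6.07, -3.69, -1.31, 1.07, 3.45]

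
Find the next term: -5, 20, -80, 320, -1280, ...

Ratios: 20 / -5 = -4.0
This is a geometric sequence with common ratio r = -4.
Next term = -1280 * -4 = 5120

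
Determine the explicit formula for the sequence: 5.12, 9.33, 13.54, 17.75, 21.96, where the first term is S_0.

Check differences: 9.33 - 5.12 = 4.21
13.54 - 9.33 = 4.21
Common difference d = 4.21.
First term a = 5.12.
Formula: S_i = 5.12 + 4.21*i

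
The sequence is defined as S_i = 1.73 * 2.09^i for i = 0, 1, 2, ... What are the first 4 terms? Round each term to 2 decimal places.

This is a geometric sequence.
i=0: S_0 = 1.73 * 2.09^0 = 1.73
i=1: S_1 = 1.73 * 2.09^1 ≈ 3.62
i=2: S_2 = 1.73 * 2.09^2 ≈ 7.56
i=3: S_3 = 1.73 * 2.09^3 ≈ 15.79
The first 4 terms are: [1.73, 3.62, 7.56, 15.79]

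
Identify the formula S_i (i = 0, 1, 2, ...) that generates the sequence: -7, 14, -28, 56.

Check ratios: 14 / -7 = -2.0
Common ratio r = -2.
First term a = -7.
Formula: S_i = -7 * (-2)^i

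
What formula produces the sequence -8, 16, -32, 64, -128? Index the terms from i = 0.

Check ratios: 16 / -8 = -2.0
Common ratio r = -2.
First term a = -8.
Formula: S_i = -8 * (-2)^i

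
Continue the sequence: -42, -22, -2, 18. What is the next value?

Differences: -22 - -42 = 20
This is an arithmetic sequence with common difference d = 20.
Next term = 18 + 20 = 38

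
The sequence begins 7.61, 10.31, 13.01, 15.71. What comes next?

Differences: 10.31 - 7.61 = 2.7
This is an arithmetic sequence with common difference d = 2.7.
Next term = 15.71 + 2.7 = 18.41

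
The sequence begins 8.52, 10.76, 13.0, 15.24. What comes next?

Differences: 10.76 - 8.52 = 2.24
This is an arithmetic sequence with common difference d = 2.24.
Next term = 15.24 + 2.24 = 17.48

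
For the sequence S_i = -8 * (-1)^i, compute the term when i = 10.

S_10 = -8 * (-1)^10 = -8 * 1 = -8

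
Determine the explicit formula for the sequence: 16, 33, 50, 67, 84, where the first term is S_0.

Check differences: 33 - 16 = 17
50 - 33 = 17
Common difference d = 17.
First term a = 16.
Formula: S_i = 16 + 17*i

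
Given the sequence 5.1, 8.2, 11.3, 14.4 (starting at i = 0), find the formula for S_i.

Check differences: 8.2 - 5.1 = 3.1
11.3 - 8.2 = 3.1
Common difference d = 3.1.
First term a = 5.1.
Formula: S_i = 5.10 + 3.10*i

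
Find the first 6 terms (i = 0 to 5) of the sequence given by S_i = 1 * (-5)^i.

This is a geometric sequence.
i=0: S_0 = 1 * (-5)^0 = 1
i=1: S_1 = 1 * (-5)^1 = -5
i=2: S_2 = 1 * (-5)^2 = 25
i=3: S_3 = 1 * (-5)^3 = -125
i=4: S_4 = 1 * (-5)^4 = 625
i=5: S_5 = 1 * (-5)^5 = -3125
The first 6 terms are: [1, -5, 25, -125, 625, -3125]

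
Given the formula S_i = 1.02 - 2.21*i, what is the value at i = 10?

S_10 = 1.02 + -2.21*10 = 1.02 + -22.1 = -21.08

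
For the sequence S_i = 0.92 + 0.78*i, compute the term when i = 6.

S_6 = 0.92 + 0.78*6 = 0.92 + 4.68 = 5.6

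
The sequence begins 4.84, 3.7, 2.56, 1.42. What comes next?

Differences: 3.7 - 4.84 = -1.14
This is an arithmetic sequence with common difference d = -1.14.
Next term = 1.42 + -1.14 = 0.28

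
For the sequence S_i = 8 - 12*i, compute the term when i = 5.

S_5 = 8 + -12*5 = 8 + -60 = -52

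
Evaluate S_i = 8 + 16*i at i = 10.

S_10 = 8 + 16*10 = 8 + 160 = 168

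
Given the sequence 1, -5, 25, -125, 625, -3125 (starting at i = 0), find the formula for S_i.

Check ratios: -5 / 1 = -5.0
Common ratio r = -5.
First term a = 1.
Formula: S_i = 1 * (-5)^i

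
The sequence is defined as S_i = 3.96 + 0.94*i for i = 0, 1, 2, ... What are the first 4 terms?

This is an arithmetic sequence.
i=0: S_0 = 3.96 + 0.94*0 = 3.96
i=1: S_1 = 3.96 + 0.94*1 = 4.9
i=2: S_2 = 3.96 + 0.94*2 = 5.84
i=3: S_3 = 3.96 + 0.94*3 = 6.78
The first 4 terms are: [3.96, 4.9, 5.84, 6.78]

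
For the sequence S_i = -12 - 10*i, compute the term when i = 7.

S_7 = -12 + -10*7 = -12 + -70 = -82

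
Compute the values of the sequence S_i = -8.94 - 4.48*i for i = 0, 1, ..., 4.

This is an arithmetic sequence.
i=0: S_0 = -8.94 + -4.48*0 = -8.94
i=1: S_1 = -8.94 + -4.48*1 = -13.42
i=2: S_2 = -8.94 + -4.48*2 = -17.9
i=3: S_3 = -8.94 + -4.48*3 = -22.38
i=4: S_4 = -8.94 + -4.48*4 = -26.86
The first 5 terms are: [-8.94, -13.42, -17.9, -22.38, -26.86]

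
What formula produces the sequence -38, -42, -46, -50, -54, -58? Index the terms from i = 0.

Check differences: -42 - -38 = -4
-46 - -42 = -4
Common difference d = -4.
First term a = -38.
Formula: S_i = -38 - 4*i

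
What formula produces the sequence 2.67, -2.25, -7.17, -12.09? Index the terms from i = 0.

Check differences: -2.25 - 2.67 = -4.92
-7.17 - -2.25 = -4.92
Common difference d = -4.92.
First term a = 2.67.
Formula: S_i = 2.67 - 4.92*i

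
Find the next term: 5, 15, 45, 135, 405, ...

Ratios: 15 / 5 = 3.0
This is a geometric sequence with common ratio r = 3.
Next term = 405 * 3 = 1215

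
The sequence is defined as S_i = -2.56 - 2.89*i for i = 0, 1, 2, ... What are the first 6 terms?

This is an arithmetic sequence.
i=0: S_0 = -2.56 + -2.89*0 = -2.56
i=1: S_1 = -2.56 + -2.89*1 = -5.45
i=2: S_2 = -2.56 + -2.89*2 = -8.34
i=3: S_3 = -2.56 + -2.89*3 = -11.23
i=4: S_4 = -2.56 + -2.89*4 = -14.12
i=5: S_5 = -2.56 + -2.89*5 = -17.01
The first 6 terms are: [-2.56, -5.45, -8.34, -11.23, -14.12, -17.01]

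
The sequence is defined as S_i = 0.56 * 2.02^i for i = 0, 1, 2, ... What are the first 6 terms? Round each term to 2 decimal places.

This is a geometric sequence.
i=0: S_0 = 0.56 * 2.02^0 = 0.56
i=1: S_1 = 0.56 * 2.02^1 ≈ 1.13
i=2: S_2 = 0.56 * 2.02^2 ≈ 2.29
i=3: S_3 = 0.56 * 2.02^3 ≈ 4.62
i=4: S_4 = 0.56 * 2.02^4 ≈ 9.32
i=5: S_5 = 0.56 * 2.02^5 ≈ 18.83
The first 6 terms are: [0.56, 1.13, 2.29, 4.62, 9.32, 18.83]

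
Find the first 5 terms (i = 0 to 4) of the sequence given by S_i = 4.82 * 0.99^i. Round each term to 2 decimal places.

This is a geometric sequence.
i=0: S_0 = 4.82 * 0.99^0 = 4.82
i=1: S_1 = 4.82 * 0.99^1 ≈ 4.77
i=2: S_2 = 4.82 * 0.99^2 ≈ 4.72
i=3: S_3 = 4.82 * 0.99^3 ≈ 4.68
i=4: S_4 = 4.82 * 0.99^4 ≈ 4.63
The first 5 terms are: [4.82, 4.77, 4.72, 4.68, 4.63]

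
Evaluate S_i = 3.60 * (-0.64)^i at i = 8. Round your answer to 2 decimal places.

S_8 = 3.6 * (-0.64)^8 ≈ 3.6 * 0.0281 ≈ 0.1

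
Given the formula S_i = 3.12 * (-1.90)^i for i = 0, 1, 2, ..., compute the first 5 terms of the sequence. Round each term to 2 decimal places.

This is a geometric sequence.
i=0: S_0 = 3.12 * (-1.9)^0 = 3.12
i=1: S_1 = 3.12 * (-1.9)^1 ≈ -5.93
i=2: S_2 = 3.12 * (-1.9)^2 ≈ 11.26
i=3: S_3 = 3.12 * (-1.9)^3 ≈ -21.4
i=4: S_4 = 3.12 * (-1.9)^4 ≈ 40.66
The first 5 terms are: [3.12, -5.93, 11.26, -21.4, 40.66]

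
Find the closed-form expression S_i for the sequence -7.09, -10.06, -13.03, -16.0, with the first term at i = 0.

Check differences: -10.06 - -7.09 = -2.97
-13.03 - -10.06 = -2.97
Common difference d = -2.97.
First term a = -7.09.
Formula: S_i = -7.09 - 2.97*i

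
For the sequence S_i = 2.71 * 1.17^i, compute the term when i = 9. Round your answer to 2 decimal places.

S_9 = 2.71 * 1.17^9 ≈ 2.71 * 4.1084 ≈ 11.13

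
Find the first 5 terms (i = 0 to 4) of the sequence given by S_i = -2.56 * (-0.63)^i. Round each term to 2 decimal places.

This is a geometric sequence.
i=0: S_0 = -2.56 * (-0.63)^0 = -2.56
i=1: S_1 = -2.56 * (-0.63)^1 ≈ 1.61
i=2: S_2 = -2.56 * (-0.63)^2 ≈ -1.02
i=3: S_3 = -2.56 * (-0.63)^3 ≈ 0.64
i=4: S_4 = -2.56 * (-0.63)^4 ≈ -0.4
The first 5 terms are: [-2.56, 1.61, -1.02, 0.64, -0.4]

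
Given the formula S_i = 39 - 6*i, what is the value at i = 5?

S_5 = 39 + -6*5 = 39 + -30 = 9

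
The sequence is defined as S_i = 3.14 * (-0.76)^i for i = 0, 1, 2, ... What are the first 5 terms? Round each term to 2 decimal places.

This is a geometric sequence.
i=0: S_0 = 3.14 * (-0.76)^0 = 3.14
i=1: S_1 = 3.14 * (-0.76)^1 ≈ -2.39
i=2: S_2 = 3.14 * (-0.76)^2 ≈ 1.81
i=3: S_3 = 3.14 * (-0.76)^3 ≈ -1.38
i=4: S_4 = 3.14 * (-0.76)^4 ≈ 1.05
The first 5 terms are: [3.14, -2.39, 1.81, -1.38, 1.05]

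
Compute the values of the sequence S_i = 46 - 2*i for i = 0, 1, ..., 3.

This is an arithmetic sequence.
i=0: S_0 = 46 + -2*0 = 46
i=1: S_1 = 46 + -2*1 = 44
i=2: S_2 = 46 + -2*2 = 42
i=3: S_3 = 46 + -2*3 = 40
The first 4 terms are: [46, 44, 42, 40]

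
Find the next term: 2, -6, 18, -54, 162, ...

Ratios: -6 / 2 = -3.0
This is a geometric sequence with common ratio r = -3.
Next term = 162 * -3 = -486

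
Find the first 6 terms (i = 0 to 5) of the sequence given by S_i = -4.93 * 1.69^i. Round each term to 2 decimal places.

This is a geometric sequence.
i=0: S_0 = -4.93 * 1.69^0 = -4.93
i=1: S_1 = -4.93 * 1.69^1 ≈ -8.33
i=2: S_2 = -4.93 * 1.69^2 ≈ -14.08
i=3: S_3 = -4.93 * 1.69^3 ≈ -23.8
i=4: S_4 = -4.93 * 1.69^4 ≈ -40.22
i=5: S_5 = -4.93 * 1.69^5 ≈ -67.96
The first 6 terms are: [-4.93, -8.33, -14.08, -23.8, -40.22, -67.96]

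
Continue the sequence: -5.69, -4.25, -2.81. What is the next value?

Differences: -4.25 - -5.69 = 1.44
This is an arithmetic sequence with common difference d = 1.44.
Next term = -2.81 + 1.44 = -1.37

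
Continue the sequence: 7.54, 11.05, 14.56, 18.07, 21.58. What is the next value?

Differences: 11.05 - 7.54 = 3.51
This is an arithmetic sequence with common difference d = 3.51.
Next term = 21.58 + 3.51 = 25.09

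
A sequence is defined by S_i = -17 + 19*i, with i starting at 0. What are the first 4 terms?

This is an arithmetic sequence.
i=0: S_0 = -17 + 19*0 = -17
i=1: S_1 = -17 + 19*1 = 2
i=2: S_2 = -17 + 19*2 = 21
i=3: S_3 = -17 + 19*3 = 40
The first 4 terms are: [-17, 2, 21, 40]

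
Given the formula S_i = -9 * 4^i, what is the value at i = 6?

S_6 = -9 * 4^6 = -9 * 4096 = -36864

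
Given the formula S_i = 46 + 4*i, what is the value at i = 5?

S_5 = 46 + 4*5 = 46 + 20 = 66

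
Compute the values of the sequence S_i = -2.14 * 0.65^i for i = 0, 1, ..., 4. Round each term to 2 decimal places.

This is a geometric sequence.
i=0: S_0 = -2.14 * 0.65^0 = -2.14
i=1: S_1 = -2.14 * 0.65^1 ≈ -1.39
i=2: S_2 = -2.14 * 0.65^2 ≈ -0.9
i=3: S_3 = -2.14 * 0.65^3 ≈ -0.59
i=4: S_4 = -2.14 * 0.65^4 ≈ -0.38
The first 5 terms are: [-2.14, -1.39, -0.9, -0.59, -0.38]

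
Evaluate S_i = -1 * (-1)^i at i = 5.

S_5 = -1 * (-1)^5 = -1 * -1 = 1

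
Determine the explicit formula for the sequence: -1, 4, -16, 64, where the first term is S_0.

Check ratios: 4 / -1 = -4.0
Common ratio r = -4.
First term a = -1.
Formula: S_i = -1 * (-4)^i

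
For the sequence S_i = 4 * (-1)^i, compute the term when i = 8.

S_8 = 4 * (-1)^8 = 4 * 1 = 4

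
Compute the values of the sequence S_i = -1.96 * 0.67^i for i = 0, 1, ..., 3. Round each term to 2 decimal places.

This is a geometric sequence.
i=0: S_0 = -1.96 * 0.67^0 = -1.96
i=1: S_1 = -1.96 * 0.67^1 ≈ -1.31
i=2: S_2 = -1.96 * 0.67^2 ≈ -0.88
i=3: S_3 = -1.96 * 0.67^3 ≈ -0.59
The first 4 terms are: [-1.96, -1.31, -0.88, -0.59]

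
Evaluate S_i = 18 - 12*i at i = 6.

S_6 = 18 + -12*6 = 18 + -72 = -54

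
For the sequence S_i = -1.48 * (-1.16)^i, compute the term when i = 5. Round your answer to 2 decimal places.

S_5 = -1.48 * (-1.16)^5 ≈ -1.48 * -2.1003 ≈ 3.11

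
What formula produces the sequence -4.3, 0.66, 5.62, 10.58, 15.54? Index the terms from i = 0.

Check differences: 0.66 - -4.3 = 4.96
5.62 - 0.66 = 4.96
Common difference d = 4.96.
First term a = -4.3.
Formula: S_i = -4.30 + 4.96*i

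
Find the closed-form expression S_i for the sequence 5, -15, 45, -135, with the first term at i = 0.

Check ratios: -15 / 5 = -3.0
Common ratio r = -3.
First term a = 5.
Formula: S_i = 5 * (-3)^i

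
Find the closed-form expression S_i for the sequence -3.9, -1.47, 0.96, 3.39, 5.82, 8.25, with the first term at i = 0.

Check differences: -1.47 - -3.9 = 2.43
0.96 - -1.47 = 2.43
Common difference d = 2.43.
First term a = -3.9.
Formula: S_i = -3.90 + 2.43*i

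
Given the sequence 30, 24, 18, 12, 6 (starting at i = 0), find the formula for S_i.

Check differences: 24 - 30 = -6
18 - 24 = -6
Common difference d = -6.
First term a = 30.
Formula: S_i = 30 - 6*i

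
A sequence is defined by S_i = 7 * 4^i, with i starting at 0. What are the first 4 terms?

This is a geometric sequence.
i=0: S_0 = 7 * 4^0 = 7
i=1: S_1 = 7 * 4^1 = 28
i=2: S_2 = 7 * 4^2 = 112
i=3: S_3 = 7 * 4^3 = 448
The first 4 terms are: [7, 28, 112, 448]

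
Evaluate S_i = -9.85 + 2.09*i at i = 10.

S_10 = -9.85 + 2.09*10 = -9.85 + 20.9 = 11.05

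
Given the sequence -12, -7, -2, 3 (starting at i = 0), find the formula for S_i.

Check differences: -7 - -12 = 5
-2 - -7 = 5
Common difference d = 5.
First term a = -12.
Formula: S_i = -12 + 5*i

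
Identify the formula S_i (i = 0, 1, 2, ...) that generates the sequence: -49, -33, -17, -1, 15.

Check differences: -33 - -49 = 16
-17 - -33 = 16
Common difference d = 16.
First term a = -49.
Formula: S_i = -49 + 16*i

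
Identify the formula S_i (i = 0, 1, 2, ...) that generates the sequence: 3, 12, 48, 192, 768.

Check ratios: 12 / 3 = 4.0
Common ratio r = 4.
First term a = 3.
Formula: S_i = 3 * 4^i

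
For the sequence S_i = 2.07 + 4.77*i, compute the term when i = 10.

S_10 = 2.07 + 4.77*10 = 2.07 + 47.7 = 49.77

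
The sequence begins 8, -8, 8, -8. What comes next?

Ratios: -8 / 8 = -1.0
This is a geometric sequence with common ratio r = -1.
Next term = -8 * -1 = 8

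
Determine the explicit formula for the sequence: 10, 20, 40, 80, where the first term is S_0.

Check ratios: 20 / 10 = 2.0
Common ratio r = 2.
First term a = 10.
Formula: S_i = 10 * 2^i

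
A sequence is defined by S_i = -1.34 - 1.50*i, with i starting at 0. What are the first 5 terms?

This is an arithmetic sequence.
i=0: S_0 = -1.34 + -1.5*0 = -1.34
i=1: S_1 = -1.34 + -1.5*1 = -2.84
i=2: S_2 = -1.34 + -1.5*2 = -4.34
i=3: S_3 = -1.34 + -1.5*3 = -5.84
i=4: S_4 = -1.34 + -1.5*4 = -7.34
The first 5 terms are: [-1.34, -2.84, -4.34, -5.84, -7.34]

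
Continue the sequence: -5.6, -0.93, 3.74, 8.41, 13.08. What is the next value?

Differences: -0.93 - -5.6 = 4.67
This is an arithmetic sequence with common difference d = 4.67.
Next term = 13.08 + 4.67 = 17.75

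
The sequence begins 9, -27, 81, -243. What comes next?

Ratios: -27 / 9 = -3.0
This is a geometric sequence with common ratio r = -3.
Next term = -243 * -3 = 729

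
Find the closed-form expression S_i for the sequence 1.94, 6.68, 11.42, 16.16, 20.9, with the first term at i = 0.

Check differences: 6.68 - 1.94 = 4.74
11.42 - 6.68 = 4.74
Common difference d = 4.74.
First term a = 1.94.
Formula: S_i = 1.94 + 4.74*i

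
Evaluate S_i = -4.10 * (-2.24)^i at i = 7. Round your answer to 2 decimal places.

S_7 = -4.1 * (-2.24)^7 ≈ -4.1 * -282.9672 ≈ 1160.17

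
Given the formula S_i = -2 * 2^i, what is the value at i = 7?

S_7 = -2 * 2^7 = -2 * 128 = -256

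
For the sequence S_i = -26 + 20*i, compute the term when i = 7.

S_7 = -26 + 20*7 = -26 + 140 = 114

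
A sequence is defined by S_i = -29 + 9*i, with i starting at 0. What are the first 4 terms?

This is an arithmetic sequence.
i=0: S_0 = -29 + 9*0 = -29
i=1: S_1 = -29 + 9*1 = -20
i=2: S_2 = -29 + 9*2 = -11
i=3: S_3 = -29 + 9*3 = -2
The first 4 terms are: [-29, -20, -11, -2]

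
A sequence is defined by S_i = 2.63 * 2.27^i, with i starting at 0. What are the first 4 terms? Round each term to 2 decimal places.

This is a geometric sequence.
i=0: S_0 = 2.63 * 2.27^0 = 2.63
i=1: S_1 = 2.63 * 2.27^1 ≈ 5.97
i=2: S_2 = 2.63 * 2.27^2 ≈ 13.55
i=3: S_3 = 2.63 * 2.27^3 ≈ 30.76
The first 4 terms are: [2.63, 5.97, 13.55, 30.76]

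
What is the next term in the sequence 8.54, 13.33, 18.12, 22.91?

Differences: 13.33 - 8.54 = 4.79
This is an arithmetic sequence with common difference d = 4.79.
Next term = 22.91 + 4.79 = 27.7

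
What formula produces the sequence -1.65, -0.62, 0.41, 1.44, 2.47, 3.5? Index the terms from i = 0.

Check differences: -0.62 - -1.65 = 1.03
0.41 - -0.62 = 1.03
Common difference d = 1.03.
First term a = -1.65.
Formula: S_i = -1.65 + 1.03*i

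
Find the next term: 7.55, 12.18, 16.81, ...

Differences: 12.18 - 7.55 = 4.63
This is an arithmetic sequence with common difference d = 4.63.
Next term = 16.81 + 4.63 = 21.44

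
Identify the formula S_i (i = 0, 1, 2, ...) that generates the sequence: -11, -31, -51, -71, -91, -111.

Check differences: -31 - -11 = -20
-51 - -31 = -20
Common difference d = -20.
First term a = -11.
Formula: S_i = -11 - 20*i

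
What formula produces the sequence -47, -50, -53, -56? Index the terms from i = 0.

Check differences: -50 - -47 = -3
-53 - -50 = -3
Common difference d = -3.
First term a = -47.
Formula: S_i = -47 - 3*i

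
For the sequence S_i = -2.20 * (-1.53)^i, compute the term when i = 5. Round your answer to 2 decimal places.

S_5 = -2.2 * (-1.53)^5 ≈ -2.2 * -8.3841 ≈ 18.45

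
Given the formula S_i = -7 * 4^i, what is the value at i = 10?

S_10 = -7 * 4^10 = -7 * 1048576 = -7340032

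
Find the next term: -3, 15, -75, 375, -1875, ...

Ratios: 15 / -3 = -5.0
This is a geometric sequence with common ratio r = -5.
Next term = -1875 * -5 = 9375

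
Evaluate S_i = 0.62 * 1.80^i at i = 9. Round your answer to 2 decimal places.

S_9 = 0.62 * 1.8^9 ≈ 0.62 * 198.3593 ≈ 122.98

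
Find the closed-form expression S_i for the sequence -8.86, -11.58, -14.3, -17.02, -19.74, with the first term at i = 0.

Check differences: -11.58 - -8.86 = -2.72
-14.3 - -11.58 = -2.72
Common difference d = -2.72.
First term a = -8.86.
Formula: S_i = -8.86 - 2.72*i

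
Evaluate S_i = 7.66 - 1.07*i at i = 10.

S_10 = 7.66 + -1.07*10 = 7.66 + -10.7 = -3.04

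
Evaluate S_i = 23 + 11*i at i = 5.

S_5 = 23 + 11*5 = 23 + 55 = 78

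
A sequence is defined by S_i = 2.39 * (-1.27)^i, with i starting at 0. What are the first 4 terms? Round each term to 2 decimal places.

This is a geometric sequence.
i=0: S_0 = 2.39 * (-1.27)^0 = 2.39
i=1: S_1 = 2.39 * (-1.27)^1 ≈ -3.04
i=2: S_2 = 2.39 * (-1.27)^2 ≈ 3.85
i=3: S_3 = 2.39 * (-1.27)^3 ≈ -4.9
The first 4 terms are: [2.39, -3.04, 3.85, -4.9]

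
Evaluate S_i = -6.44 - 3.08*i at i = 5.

S_5 = -6.44 + -3.08*5 = -6.44 + -15.4 = -21.84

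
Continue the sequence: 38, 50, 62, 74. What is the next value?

Differences: 50 - 38 = 12
This is an arithmetic sequence with common difference d = 12.
Next term = 74 + 12 = 86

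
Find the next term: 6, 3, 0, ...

Differences: 3 - 6 = -3
This is an arithmetic sequence with common difference d = -3.
Next term = 0 + -3 = -3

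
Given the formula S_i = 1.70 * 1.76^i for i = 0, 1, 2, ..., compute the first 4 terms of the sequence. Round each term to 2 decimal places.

This is a geometric sequence.
i=0: S_0 = 1.7 * 1.76^0 = 1.7
i=1: S_1 = 1.7 * 1.76^1 ≈ 2.99
i=2: S_2 = 1.7 * 1.76^2 ≈ 5.27
i=3: S_3 = 1.7 * 1.76^3 ≈ 9.27
The first 4 terms are: [1.7, 2.99, 5.27, 9.27]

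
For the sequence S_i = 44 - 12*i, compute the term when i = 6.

S_6 = 44 + -12*6 = 44 + -72 = -28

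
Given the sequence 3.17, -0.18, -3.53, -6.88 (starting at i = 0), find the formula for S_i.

Check differences: -0.18 - 3.17 = -3.35
-3.53 - -0.18 = -3.35
Common difference d = -3.35.
First term a = 3.17.
Formula: S_i = 3.17 - 3.35*i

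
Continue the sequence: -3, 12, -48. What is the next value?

Ratios: 12 / -3 = -4.0
This is a geometric sequence with common ratio r = -4.
Next term = -48 * -4 = 192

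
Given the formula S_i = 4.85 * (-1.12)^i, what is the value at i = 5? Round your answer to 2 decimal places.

S_5 = 4.85 * (-1.12)^5 ≈ 4.85 * -1.7623 ≈ -8.55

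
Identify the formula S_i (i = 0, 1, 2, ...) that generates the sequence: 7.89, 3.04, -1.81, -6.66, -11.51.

Check differences: 3.04 - 7.89 = -4.85
-1.81 - 3.04 = -4.85
Common difference d = -4.85.
First term a = 7.89.
Formula: S_i = 7.89 - 4.85*i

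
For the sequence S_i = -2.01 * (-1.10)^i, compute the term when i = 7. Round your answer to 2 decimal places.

S_7 = -2.01 * (-1.1)^7 ≈ -2.01 * -1.9487 ≈ 3.92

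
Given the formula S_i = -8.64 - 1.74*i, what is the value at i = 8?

S_8 = -8.64 + -1.74*8 = -8.64 + -13.92 = -22.56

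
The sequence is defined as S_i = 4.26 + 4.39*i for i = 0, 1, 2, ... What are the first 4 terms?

This is an arithmetic sequence.
i=0: S_0 = 4.26 + 4.39*0 = 4.26
i=1: S_1 = 4.26 + 4.39*1 = 8.65
i=2: S_2 = 4.26 + 4.39*2 = 13.04
i=3: S_3 = 4.26 + 4.39*3 = 17.43
The first 4 terms are: [4.26, 8.65, 13.04, 17.43]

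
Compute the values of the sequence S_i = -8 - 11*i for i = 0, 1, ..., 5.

This is an arithmetic sequence.
i=0: S_0 = -8 + -11*0 = -8
i=1: S_1 = -8 + -11*1 = -19
i=2: S_2 = -8 + -11*2 = -30
i=3: S_3 = -8 + -11*3 = -41
i=4: S_4 = -8 + -11*4 = -52
i=5: S_5 = -8 + -11*5 = -63
The first 6 terms are: [-8, -19, -30, -41, -52, -63]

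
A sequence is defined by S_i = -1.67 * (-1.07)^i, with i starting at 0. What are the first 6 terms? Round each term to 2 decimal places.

This is a geometric sequence.
i=0: S_0 = -1.67 * (-1.07)^0 = -1.67
i=1: S_1 = -1.67 * (-1.07)^1 ≈ 1.79
i=2: S_2 = -1.67 * (-1.07)^2 ≈ -1.91
i=3: S_3 = -1.67 * (-1.07)^3 ≈ 2.05
i=4: S_4 = -1.67 * (-1.07)^4 ≈ -2.19
i=5: S_5 = -1.67 * (-1.07)^5 ≈ 2.34
The first 6 terms are: [-1.67, 1.79, -1.91, 2.05, -2.19, 2.34]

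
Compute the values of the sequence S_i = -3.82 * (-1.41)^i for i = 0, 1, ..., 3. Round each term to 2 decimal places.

This is a geometric sequence.
i=0: S_0 = -3.82 * (-1.41)^0 = -3.82
i=1: S_1 = -3.82 * (-1.41)^1 ≈ 5.39
i=2: S_2 = -3.82 * (-1.41)^2 ≈ -7.59
i=3: S_3 = -3.82 * (-1.41)^3 ≈ 10.71
The first 4 terms are: [-3.82, 5.39, -7.59, 10.71]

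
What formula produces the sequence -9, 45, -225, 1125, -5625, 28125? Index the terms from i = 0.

Check ratios: 45 / -9 = -5.0
Common ratio r = -5.
First term a = -9.
Formula: S_i = -9 * (-5)^i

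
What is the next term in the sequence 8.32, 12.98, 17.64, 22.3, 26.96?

Differences: 12.98 - 8.32 = 4.66
This is an arithmetic sequence with common difference d = 4.66.
Next term = 26.96 + 4.66 = 31.62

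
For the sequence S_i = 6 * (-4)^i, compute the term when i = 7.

S_7 = 6 * (-4)^7 = 6 * -16384 = -98304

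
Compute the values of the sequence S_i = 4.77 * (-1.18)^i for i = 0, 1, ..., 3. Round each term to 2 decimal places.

This is a geometric sequence.
i=0: S_0 = 4.77 * (-1.18)^0 = 4.77
i=1: S_1 = 4.77 * (-1.18)^1 ≈ -5.63
i=2: S_2 = 4.77 * (-1.18)^2 ≈ 6.64
i=3: S_3 = 4.77 * (-1.18)^3 ≈ -7.84
The first 4 terms are: [4.77, -5.63, 6.64, -7.84]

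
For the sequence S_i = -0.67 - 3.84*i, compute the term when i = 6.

S_6 = -0.67 + -3.84*6 = -0.67 + -23.04 = -23.71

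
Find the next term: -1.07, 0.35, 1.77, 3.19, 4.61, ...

Differences: 0.35 - -1.07 = 1.42
This is an arithmetic sequence with common difference d = 1.42.
Next term = 4.61 + 1.42 = 6.03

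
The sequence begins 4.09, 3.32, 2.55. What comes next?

Differences: 3.32 - 4.09 = -0.77
This is an arithmetic sequence with common difference d = -0.77.
Next term = 2.55 + -0.77 = 1.78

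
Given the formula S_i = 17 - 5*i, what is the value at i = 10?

S_10 = 17 + -5*10 = 17 + -50 = -33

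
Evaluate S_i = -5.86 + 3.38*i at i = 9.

S_9 = -5.86 + 3.38*9 = -5.86 + 30.42 = 24.56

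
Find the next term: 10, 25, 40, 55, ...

Differences: 25 - 10 = 15
This is an arithmetic sequence with common difference d = 15.
Next term = 55 + 15 = 70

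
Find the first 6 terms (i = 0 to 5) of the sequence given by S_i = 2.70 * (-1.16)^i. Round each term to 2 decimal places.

This is a geometric sequence.
i=0: S_0 = 2.7 * (-1.16)^0 = 2.7
i=1: S_1 = 2.7 * (-1.16)^1 ≈ -3.13
i=2: S_2 = 2.7 * (-1.16)^2 ≈ 3.63
i=3: S_3 = 2.7 * (-1.16)^3 ≈ -4.21
i=4: S_4 = 2.7 * (-1.16)^4 ≈ 4.89
i=5: S_5 = 2.7 * (-1.16)^5 ≈ -5.67
The first 6 terms are: [2.7, -3.13, 3.63, -4.21, 4.89, -5.67]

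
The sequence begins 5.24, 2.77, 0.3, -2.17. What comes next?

Differences: 2.77 - 5.24 = -2.47
This is an arithmetic sequence with common difference d = -2.47.
Next term = -2.17 + -2.47 = -4.64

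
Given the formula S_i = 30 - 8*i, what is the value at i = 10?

S_10 = 30 + -8*10 = 30 + -80 = -50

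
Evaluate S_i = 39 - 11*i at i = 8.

S_8 = 39 + -11*8 = 39 + -88 = -49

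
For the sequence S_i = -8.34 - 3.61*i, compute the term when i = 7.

S_7 = -8.34 + -3.61*7 = -8.34 + -25.27 = -33.61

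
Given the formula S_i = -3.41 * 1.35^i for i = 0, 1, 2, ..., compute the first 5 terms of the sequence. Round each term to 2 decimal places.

This is a geometric sequence.
i=0: S_0 = -3.41 * 1.35^0 = -3.41
i=1: S_1 = -3.41 * 1.35^1 ≈ -4.6
i=2: S_2 = -3.41 * 1.35^2 ≈ -6.21
i=3: S_3 = -3.41 * 1.35^3 ≈ -8.39
i=4: S_4 = -3.41 * 1.35^4 ≈ -11.33
The first 5 terms are: [-3.41, -4.6, -6.21, -8.39, -11.33]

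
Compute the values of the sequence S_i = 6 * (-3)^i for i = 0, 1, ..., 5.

This is a geometric sequence.
i=0: S_0 = 6 * (-3)^0 = 6
i=1: S_1 = 6 * (-3)^1 = -18
i=2: S_2 = 6 * (-3)^2 = 54
i=3: S_3 = 6 * (-3)^3 = -162
i=4: S_4 = 6 * (-3)^4 = 486
i=5: S_5 = 6 * (-3)^5 = -1458
The first 6 terms are: [6, -18, 54, -162, 486, -1458]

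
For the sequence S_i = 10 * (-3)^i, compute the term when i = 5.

S_5 = 10 * (-3)^5 = 10 * -243 = -2430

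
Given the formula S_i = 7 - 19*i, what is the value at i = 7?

S_7 = 7 + -19*7 = 7 + -133 = -126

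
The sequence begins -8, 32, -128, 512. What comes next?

Ratios: 32 / -8 = -4.0
This is a geometric sequence with common ratio r = -4.
Next term = 512 * -4 = -2048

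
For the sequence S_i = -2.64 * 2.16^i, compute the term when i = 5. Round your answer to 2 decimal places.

S_5 = -2.64 * 2.16^5 ≈ -2.64 * 47.0185 ≈ -124.13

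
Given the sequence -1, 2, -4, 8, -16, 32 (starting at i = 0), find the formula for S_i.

Check ratios: 2 / -1 = -2.0
Common ratio r = -2.
First term a = -1.
Formula: S_i = -1 * (-2)^i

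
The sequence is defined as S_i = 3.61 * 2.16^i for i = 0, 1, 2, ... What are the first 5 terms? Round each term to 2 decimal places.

This is a geometric sequence.
i=0: S_0 = 3.61 * 2.16^0 = 3.61
i=1: S_1 = 3.61 * 2.16^1 ≈ 7.8
i=2: S_2 = 3.61 * 2.16^2 ≈ 16.84
i=3: S_3 = 3.61 * 2.16^3 ≈ 36.38
i=4: S_4 = 3.61 * 2.16^4 ≈ 78.58
The first 5 terms are: [3.61, 7.8, 16.84, 36.38, 78.58]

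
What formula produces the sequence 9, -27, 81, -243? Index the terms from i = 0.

Check ratios: -27 / 9 = -3.0
Common ratio r = -3.
First term a = 9.
Formula: S_i = 9 * (-3)^i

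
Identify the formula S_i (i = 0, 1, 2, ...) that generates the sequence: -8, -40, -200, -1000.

Check ratios: -40 / -8 = 5.0
Common ratio r = 5.
First term a = -8.
Formula: S_i = -8 * 5^i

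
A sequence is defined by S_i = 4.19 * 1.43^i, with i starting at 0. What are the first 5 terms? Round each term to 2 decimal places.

This is a geometric sequence.
i=0: S_0 = 4.19 * 1.43^0 = 4.19
i=1: S_1 = 4.19 * 1.43^1 ≈ 5.99
i=2: S_2 = 4.19 * 1.43^2 ≈ 8.57
i=3: S_3 = 4.19 * 1.43^3 ≈ 12.25
i=4: S_4 = 4.19 * 1.43^4 ≈ 17.52
The first 5 terms are: [4.19, 5.99, 8.57, 12.25, 17.52]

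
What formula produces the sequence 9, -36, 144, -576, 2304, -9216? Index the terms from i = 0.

Check ratios: -36 / 9 = -4.0
Common ratio r = -4.
First term a = 9.
Formula: S_i = 9 * (-4)^i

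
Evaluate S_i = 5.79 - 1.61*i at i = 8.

S_8 = 5.79 + -1.61*8 = 5.79 + -12.88 = -7.09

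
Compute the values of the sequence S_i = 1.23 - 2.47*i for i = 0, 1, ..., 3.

This is an arithmetic sequence.
i=0: S_0 = 1.23 + -2.47*0 = 1.23
i=1: S_1 = 1.23 + -2.47*1 = -1.24
i=2: S_2 = 1.23 + -2.47*2 = -3.71
i=3: S_3 = 1.23 + -2.47*3 = -6.18
The first 4 terms are: [1.23, -1.24, -3.71, -6.18]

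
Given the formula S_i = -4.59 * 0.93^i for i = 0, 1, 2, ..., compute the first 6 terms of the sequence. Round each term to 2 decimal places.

This is a geometric sequence.
i=0: S_0 = -4.59 * 0.93^0 = -4.59
i=1: S_1 = -4.59 * 0.93^1 ≈ -4.27
i=2: S_2 = -4.59 * 0.93^2 ≈ -3.97
i=3: S_3 = -4.59 * 0.93^3 ≈ -3.69
i=4: S_4 = -4.59 * 0.93^4 ≈ -3.43
i=5: S_5 = -4.59 * 0.93^5 ≈ -3.19
The first 6 terms are: [-4.59, -4.27, -3.97, -3.69, -3.43, -3.19]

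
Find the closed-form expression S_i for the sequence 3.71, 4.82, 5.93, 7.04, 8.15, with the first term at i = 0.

Check differences: 4.82 - 3.71 = 1.11
5.93 - 4.82 = 1.11
Common difference d = 1.11.
First term a = 3.71.
Formula: S_i = 3.71 + 1.11*i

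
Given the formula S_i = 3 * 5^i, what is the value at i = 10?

S_10 = 3 * 5^10 = 3 * 9765625 = 29296875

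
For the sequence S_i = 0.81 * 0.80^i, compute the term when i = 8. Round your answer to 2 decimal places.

S_8 = 0.81 * 0.8^8 ≈ 0.81 * 0.1678 ≈ 0.14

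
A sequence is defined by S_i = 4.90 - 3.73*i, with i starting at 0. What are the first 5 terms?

This is an arithmetic sequence.
i=0: S_0 = 4.9 + -3.73*0 = 4.9
i=1: S_1 = 4.9 + -3.73*1 = 1.17
i=2: S_2 = 4.9 + -3.73*2 = -2.56
i=3: S_3 = 4.9 + -3.73*3 = -6.29
i=4: S_4 = 4.9 + -3.73*4 = -10.02
The first 5 terms are: [4.9, 1.17, -2.56, -6.29, -10.02]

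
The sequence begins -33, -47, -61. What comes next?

Differences: -47 - -33 = -14
This is an arithmetic sequence with common difference d = -14.
Next term = -61 + -14 = -75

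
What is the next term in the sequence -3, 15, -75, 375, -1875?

Ratios: 15 / -3 = -5.0
This is a geometric sequence with common ratio r = -5.
Next term = -1875 * -5 = 9375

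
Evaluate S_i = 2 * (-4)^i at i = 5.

S_5 = 2 * (-4)^5 = 2 * -1024 = -2048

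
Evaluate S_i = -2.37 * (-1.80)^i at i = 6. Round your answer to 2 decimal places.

S_6 = -2.37 * (-1.8)^6 ≈ -2.37 * 34.0122 ≈ -80.61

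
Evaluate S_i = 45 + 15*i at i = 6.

S_6 = 45 + 15*6 = 45 + 90 = 135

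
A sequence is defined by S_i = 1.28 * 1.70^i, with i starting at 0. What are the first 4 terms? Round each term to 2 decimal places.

This is a geometric sequence.
i=0: S_0 = 1.28 * 1.7^0 = 1.28
i=1: S_1 = 1.28 * 1.7^1 ≈ 2.18
i=2: S_2 = 1.28 * 1.7^2 ≈ 3.7
i=3: S_3 = 1.28 * 1.7^3 ≈ 6.29
The first 4 terms are: [1.28, 2.18, 3.7, 6.29]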